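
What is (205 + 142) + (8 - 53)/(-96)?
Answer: 11119/32 ≈ 347.47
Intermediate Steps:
(205 + 142) + (8 - 53)/(-96) = 347 - 45*(-1/96) = 347 + 15/32 = 11119/32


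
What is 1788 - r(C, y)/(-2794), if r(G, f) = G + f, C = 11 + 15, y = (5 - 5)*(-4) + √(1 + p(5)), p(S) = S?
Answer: 2497849/1397 + √6/2794 ≈ 1788.0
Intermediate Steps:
y = √6 (y = (5 - 5)*(-4) + √(1 + 5) = 0*(-4) + √6 = 0 + √6 = √6 ≈ 2.4495)
C = 26
1788 - r(C, y)/(-2794) = 1788 - (26 + √6)/(-2794) = 1788 - (26 + √6)*(-1)/2794 = 1788 - (-13/1397 - √6/2794) = 1788 + (13/1397 + √6/2794) = 2497849/1397 + √6/2794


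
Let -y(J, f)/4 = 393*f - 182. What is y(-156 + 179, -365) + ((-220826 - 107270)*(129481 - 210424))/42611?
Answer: 51037434916/42611 ≈ 1.1978e+6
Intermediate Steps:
y(J, f) = 728 - 1572*f (y(J, f) = -4*(393*f - 182) = -4*(-182 + 393*f) = 728 - 1572*f)
y(-156 + 179, -365) + ((-220826 - 107270)*(129481 - 210424))/42611 = (728 - 1572*(-365)) + ((-220826 - 107270)*(129481 - 210424))/42611 = (728 + 573780) - 328096*(-80943)*(1/42611) = 574508 + 26557074528*(1/42611) = 574508 + 26557074528/42611 = 51037434916/42611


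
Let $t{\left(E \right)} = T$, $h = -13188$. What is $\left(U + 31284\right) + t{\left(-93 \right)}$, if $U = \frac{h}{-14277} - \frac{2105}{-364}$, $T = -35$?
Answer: $\frac{54143510563}{1732276} \approx 31256.0$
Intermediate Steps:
$t{\left(E \right)} = -35$
$U = \frac{11617839}{1732276}$ ($U = - \frac{13188}{-14277} - \frac{2105}{-364} = \left(-13188\right) \left(- \frac{1}{14277}\right) - - \frac{2105}{364} = \frac{4396}{4759} + \frac{2105}{364} = \frac{11617839}{1732276} \approx 6.7067$)
$\left(U + 31284\right) + t{\left(-93 \right)} = \left(\frac{11617839}{1732276} + 31284\right) - 35 = \frac{54204140223}{1732276} - 35 = \frac{54143510563}{1732276}$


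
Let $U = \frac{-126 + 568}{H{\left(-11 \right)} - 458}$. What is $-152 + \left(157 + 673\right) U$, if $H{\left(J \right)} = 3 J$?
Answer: $- \frac{441492}{491} \approx -899.17$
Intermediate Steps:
$U = - \frac{442}{491}$ ($U = \frac{-126 + 568}{3 \left(-11\right) - 458} = \frac{442}{-33 - 458} = \frac{442}{-491} = 442 \left(- \frac{1}{491}\right) = - \frac{442}{491} \approx -0.9002$)
$-152 + \left(157 + 673\right) U = -152 + \left(157 + 673\right) \left(- \frac{442}{491}\right) = -152 + 830 \left(- \frac{442}{491}\right) = -152 - \frac{366860}{491} = - \frac{441492}{491}$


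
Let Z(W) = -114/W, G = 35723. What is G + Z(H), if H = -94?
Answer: 1679038/47 ≈ 35724.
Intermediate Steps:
G + Z(H) = 35723 - 114/(-94) = 35723 - 114*(-1/94) = 35723 + 57/47 = 1679038/47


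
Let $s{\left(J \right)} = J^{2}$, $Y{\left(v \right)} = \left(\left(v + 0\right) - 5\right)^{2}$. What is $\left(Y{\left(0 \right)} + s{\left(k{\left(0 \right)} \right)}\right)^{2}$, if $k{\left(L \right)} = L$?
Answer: $625$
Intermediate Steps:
$Y{\left(v \right)} = \left(-5 + v\right)^{2}$ ($Y{\left(v \right)} = \left(v - 5\right)^{2} = \left(-5 + v\right)^{2}$)
$\left(Y{\left(0 \right)} + s{\left(k{\left(0 \right)} \right)}\right)^{2} = \left(\left(-5 + 0\right)^{2} + 0^{2}\right)^{2} = \left(\left(-5\right)^{2} + 0\right)^{2} = \left(25 + 0\right)^{2} = 25^{2} = 625$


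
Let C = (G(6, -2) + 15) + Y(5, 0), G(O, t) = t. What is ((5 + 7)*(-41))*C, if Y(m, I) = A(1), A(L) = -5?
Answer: -3936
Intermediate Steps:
Y(m, I) = -5
C = 8 (C = (-2 + 15) - 5 = 13 - 5 = 8)
((5 + 7)*(-41))*C = ((5 + 7)*(-41))*8 = (12*(-41))*8 = -492*8 = -3936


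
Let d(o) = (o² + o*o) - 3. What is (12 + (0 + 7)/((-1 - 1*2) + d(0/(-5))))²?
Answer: 4225/36 ≈ 117.36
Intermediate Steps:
d(o) = -3 + 2*o² (d(o) = (o² + o²) - 3 = 2*o² - 3 = -3 + 2*o²)
(12 + (0 + 7)/((-1 - 1*2) + d(0/(-5))))² = (12 + (0 + 7)/((-1 - 1*2) + (-3 + 2*(0/(-5))²)))² = (12 + 7/((-1 - 2) + (-3 + 2*(0*(-⅕))²)))² = (12 + 7/(-3 + (-3 + 2*0²)))² = (12 + 7/(-3 + (-3 + 2*0)))² = (12 + 7/(-3 + (-3 + 0)))² = (12 + 7/(-3 - 3))² = (12 + 7/(-6))² = (12 + 7*(-⅙))² = (12 - 7/6)² = (65/6)² = 4225/36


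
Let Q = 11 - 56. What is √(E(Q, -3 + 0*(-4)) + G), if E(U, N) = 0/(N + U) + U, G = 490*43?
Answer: 145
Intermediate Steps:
Q = -45
G = 21070
E(U, N) = U (E(U, N) = 0 + U = U)
√(E(Q, -3 + 0*(-4)) + G) = √(-45 + 21070) = √21025 = 145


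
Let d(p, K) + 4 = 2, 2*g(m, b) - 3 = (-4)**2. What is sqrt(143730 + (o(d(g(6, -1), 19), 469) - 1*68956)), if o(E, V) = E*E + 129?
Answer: 3*sqrt(8323) ≈ 273.69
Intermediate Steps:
g(m, b) = 19/2 (g(m, b) = 3/2 + (1/2)*(-4)**2 = 3/2 + (1/2)*16 = 3/2 + 8 = 19/2)
d(p, K) = -2 (d(p, K) = -4 + 2 = -2)
o(E, V) = 129 + E**2 (o(E, V) = E**2 + 129 = 129 + E**2)
sqrt(143730 + (o(d(g(6, -1), 19), 469) - 1*68956)) = sqrt(143730 + ((129 + (-2)**2) - 1*68956)) = sqrt(143730 + ((129 + 4) - 68956)) = sqrt(143730 + (133 - 68956)) = sqrt(143730 - 68823) = sqrt(74907) = 3*sqrt(8323)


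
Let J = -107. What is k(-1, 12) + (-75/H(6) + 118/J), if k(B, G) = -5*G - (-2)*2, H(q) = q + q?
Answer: -27115/428 ≈ -63.353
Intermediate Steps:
H(q) = 2*q
k(B, G) = 4 - 5*G (k(B, G) = -5*G - 1*(-4) = -5*G + 4 = 4 - 5*G)
k(-1, 12) + (-75/H(6) + 118/J) = (4 - 5*12) + (-75/(2*6) + 118/(-107)) = (4 - 60) + (-75/12 + 118*(-1/107)) = -56 + (-75*1/12 - 118/107) = -56 + (-25/4 - 118/107) = -56 - 3147/428 = -27115/428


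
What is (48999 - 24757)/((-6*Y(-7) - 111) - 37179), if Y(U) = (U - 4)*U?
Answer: -12121/18876 ≈ -0.64214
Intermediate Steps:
Y(U) = U*(-4 + U) (Y(U) = (-4 + U)*U = U*(-4 + U))
(48999 - 24757)/((-6*Y(-7) - 111) - 37179) = (48999 - 24757)/((-(-42)*(-4 - 7) - 111) - 37179) = 24242/((-(-42)*(-11) - 111) - 37179) = 24242/((-6*77 - 111) - 37179) = 24242/((-462 - 111) - 37179) = 24242/(-573 - 37179) = 24242/(-37752) = 24242*(-1/37752) = -12121/18876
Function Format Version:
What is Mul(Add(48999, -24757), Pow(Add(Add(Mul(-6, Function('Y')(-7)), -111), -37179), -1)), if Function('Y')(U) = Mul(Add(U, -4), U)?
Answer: Rational(-12121, 18876) ≈ -0.64214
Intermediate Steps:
Function('Y')(U) = Mul(U, Add(-4, U)) (Function('Y')(U) = Mul(Add(-4, U), U) = Mul(U, Add(-4, U)))
Mul(Add(48999, -24757), Pow(Add(Add(Mul(-6, Function('Y')(-7)), -111), -37179), -1)) = Mul(Add(48999, -24757), Pow(Add(Add(Mul(-6, Mul(-7, Add(-4, -7))), -111), -37179), -1)) = Mul(24242, Pow(Add(Add(Mul(-6, Mul(-7, -11)), -111), -37179), -1)) = Mul(24242, Pow(Add(Add(Mul(-6, 77), -111), -37179), -1)) = Mul(24242, Pow(Add(Add(-462, -111), -37179), -1)) = Mul(24242, Pow(Add(-573, -37179), -1)) = Mul(24242, Pow(-37752, -1)) = Mul(24242, Rational(-1, 37752)) = Rational(-12121, 18876)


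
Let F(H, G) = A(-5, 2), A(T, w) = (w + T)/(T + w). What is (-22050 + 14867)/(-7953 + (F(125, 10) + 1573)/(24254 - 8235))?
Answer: 115064477/127397533 ≈ 0.90319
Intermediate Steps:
A(T, w) = 1 (A(T, w) = (T + w)/(T + w) = 1)
F(H, G) = 1
(-22050 + 14867)/(-7953 + (F(125, 10) + 1573)/(24254 - 8235)) = (-22050 + 14867)/(-7953 + (1 + 1573)/(24254 - 8235)) = -7183/(-7953 + 1574/16019) = -7183/(-127397533/16019) = -7183*(-16019/127397533) = 115064477/127397533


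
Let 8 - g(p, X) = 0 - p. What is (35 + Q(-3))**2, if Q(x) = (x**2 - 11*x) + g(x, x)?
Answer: 6724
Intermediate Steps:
g(p, X) = 8 + p (g(p, X) = 8 - (0 - p) = 8 - (-1)*p = 8 + p)
Q(x) = 8 + x**2 - 10*x (Q(x) = (x**2 - 11*x) + (8 + x) = 8 + x**2 - 10*x)
(35 + Q(-3))**2 = (35 + (8 + (-3)**2 - 10*(-3)))**2 = (35 + (8 + 9 + 30))**2 = (35 + 47)**2 = 82**2 = 6724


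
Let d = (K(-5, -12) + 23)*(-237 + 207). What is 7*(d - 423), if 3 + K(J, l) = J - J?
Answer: -7161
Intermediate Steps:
K(J, l) = -3 (K(J, l) = -3 + (J - J) = -3 + 0 = -3)
d = -600 (d = (-3 + 23)*(-237 + 207) = 20*(-30) = -600)
7*(d - 423) = 7*(-600 - 423) = 7*(-1023) = -7161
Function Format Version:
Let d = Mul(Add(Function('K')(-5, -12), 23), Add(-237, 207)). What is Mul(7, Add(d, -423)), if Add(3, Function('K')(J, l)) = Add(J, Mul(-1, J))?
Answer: -7161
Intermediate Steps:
Function('K')(J, l) = -3 (Function('K')(J, l) = Add(-3, Add(J, Mul(-1, J))) = Add(-3, 0) = -3)
d = -600 (d = Mul(Add(-3, 23), Add(-237, 207)) = Mul(20, -30) = -600)
Mul(7, Add(d, -423)) = Mul(7, Add(-600, -423)) = Mul(7, -1023) = -7161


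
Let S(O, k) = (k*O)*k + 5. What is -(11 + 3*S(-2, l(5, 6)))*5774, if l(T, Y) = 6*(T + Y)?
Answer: 150759140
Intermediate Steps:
l(T, Y) = 6*T + 6*Y
S(O, k) = 5 + O*k² (S(O, k) = (O*k)*k + 5 = O*k² + 5 = 5 + O*k²)
-(11 + 3*S(-2, l(5, 6)))*5774 = -(11 + 3*(5 - 2*(6*5 + 6*6)²))*5774 = -(11 + 3*(5 - 2*(30 + 36)²))*5774 = -(11 + 3*(5 - 2*66²))*5774 = -(11 + 3*(5 - 2*4356))*5774 = -(11 + 3*(5 - 8712))*5774 = -(11 + 3*(-8707))*5774 = -(11 - 26121)*5774 = -(-26110)*5774 = -1*(-150759140) = 150759140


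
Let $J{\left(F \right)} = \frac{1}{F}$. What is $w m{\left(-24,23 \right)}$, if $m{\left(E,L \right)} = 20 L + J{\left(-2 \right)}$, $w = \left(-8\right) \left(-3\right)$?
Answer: $11028$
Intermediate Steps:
$w = 24$
$m{\left(E,L \right)} = - \frac{1}{2} + 20 L$ ($m{\left(E,L \right)} = 20 L + \frac{1}{-2} = 20 L - \frac{1}{2} = - \frac{1}{2} + 20 L$)
$w m{\left(-24,23 \right)} = 24 \left(- \frac{1}{2} + 20 \cdot 23\right) = 24 \left(- \frac{1}{2} + 460\right) = 24 \cdot \frac{919}{2} = 11028$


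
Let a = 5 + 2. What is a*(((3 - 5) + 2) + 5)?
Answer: 35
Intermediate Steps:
a = 7
a*(((3 - 5) + 2) + 5) = 7*(((3 - 5) + 2) + 5) = 7*((-2 + 2) + 5) = 7*(0 + 5) = 7*5 = 35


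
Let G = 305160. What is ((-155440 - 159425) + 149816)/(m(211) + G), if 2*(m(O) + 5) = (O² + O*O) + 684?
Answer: -165049/350018 ≈ -0.47154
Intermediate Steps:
m(O) = 337 + O² (m(O) = -5 + ((O² + O*O) + 684)/2 = -5 + ((O² + O²) + 684)/2 = -5 + (2*O² + 684)/2 = -5 + (684 + 2*O²)/2 = -5 + (342 + O²) = 337 + O²)
((-155440 - 159425) + 149816)/(m(211) + G) = ((-155440 - 159425) + 149816)/((337 + 211²) + 305160) = (-314865 + 149816)/((337 + 44521) + 305160) = -165049/(44858 + 305160) = -165049/350018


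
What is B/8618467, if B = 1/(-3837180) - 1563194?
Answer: -5998256752921/33070609203060 ≈ -0.18138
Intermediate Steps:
B = -5998256752921/3837180 (B = -1/3837180 - 1563194 = -5998256752921/3837180 ≈ -1.5632e+6)
B/8618467 = -5998256752921/3837180/8618467 = -5998256752921/3837180*1/8618467 = -5998256752921/33070609203060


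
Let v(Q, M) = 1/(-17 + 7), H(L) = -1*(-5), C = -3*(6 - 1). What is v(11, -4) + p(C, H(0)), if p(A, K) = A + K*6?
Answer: 149/10 ≈ 14.900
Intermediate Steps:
C = -15 (C = -3*5 = -15)
H(L) = 5
p(A, K) = A + 6*K
v(Q, M) = -1/10 (v(Q, M) = 1/(-10) = -1/10)
v(11, -4) + p(C, H(0)) = -1/10 + (-15 + 6*5) = -1/10 + (-15 + 30) = -1/10 + 15 = 149/10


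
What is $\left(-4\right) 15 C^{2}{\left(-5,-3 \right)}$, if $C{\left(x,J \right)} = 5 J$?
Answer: $-13500$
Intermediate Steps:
$\left(-4\right) 15 C^{2}{\left(-5,-3 \right)} = \left(-4\right) 15 \left(5 \left(-3\right)\right)^{2} = - 60 \left(-15\right)^{2} = \left(-60\right) 225 = -13500$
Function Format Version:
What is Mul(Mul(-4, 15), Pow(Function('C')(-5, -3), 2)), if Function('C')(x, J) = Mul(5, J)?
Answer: -13500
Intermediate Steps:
Mul(Mul(-4, 15), Pow(Function('C')(-5, -3), 2)) = Mul(Mul(-4, 15), Pow(Mul(5, -3), 2)) = Mul(-60, Pow(-15, 2)) = Mul(-60, 225) = -13500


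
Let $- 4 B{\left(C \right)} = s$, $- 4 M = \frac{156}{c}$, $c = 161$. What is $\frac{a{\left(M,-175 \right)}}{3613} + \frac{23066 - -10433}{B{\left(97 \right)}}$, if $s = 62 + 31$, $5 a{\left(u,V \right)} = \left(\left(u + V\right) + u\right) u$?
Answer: $- \frac{62745248384909}{43548446445} \approx -1440.8$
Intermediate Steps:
$M = - \frac{39}{161}$ ($M = - \frac{156 \cdot \frac{1}{161}}{4} = \left(- \frac{1}{4}\right) \frac{156}{161} = - \frac{39}{161} \approx -0.24224$)
$a{\left(u,V \right)} = \frac{u \left(V + 2 u\right)}{5}$ ($a{\left(u,V \right)} = \frac{\left(\left(u + V\right) + u\right) u}{5} = \frac{\left(\left(V + u\right) + u\right) u}{5} = \frac{\left(V + 2 u\right) u}{5} = \frac{u \left(V + 2 u\right)}{5}$)
$s = 93$
$B{\left(C \right)} = - \frac{93}{4}$ ($B{\left(C \right)} = \left(- \frac{1}{4}\right) 93 = - \frac{93}{4}$)
$\frac{a{\left(M,-175 \right)}}{3613} + \frac{23066 - -10433}{B{\left(97 \right)}} = \frac{\frac{1}{5} \left(- \frac{39}{161}\right) \left(-175 + 2 \left(- \frac{39}{161}\right)\right)}{3613} + \frac{23066 - -10433}{- \frac{93}{4}} = \frac{1}{5} \left(- \frac{39}{161}\right) \left(-175 - \frac{78}{161}\right) \frac{1}{3613} + \left(23066 + 10433\right) \left(- \frac{4}{93}\right) = \frac{1}{5} \left(- \frac{39}{161}\right) \left(- \frac{28253}{161}\right) \frac{1}{3613} + 33499 \left(- \frac{4}{93}\right) = \frac{1101867}{129605} \cdot \frac{1}{3613} - \frac{133996}{93} = \frac{1101867}{468262865} - \frac{133996}{93} = - \frac{62745248384909}{43548446445}$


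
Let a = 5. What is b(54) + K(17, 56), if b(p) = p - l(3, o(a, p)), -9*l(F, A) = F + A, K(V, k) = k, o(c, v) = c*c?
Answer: 1018/9 ≈ 113.11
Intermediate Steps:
o(c, v) = c²
l(F, A) = -A/9 - F/9 (l(F, A) = -(F + A)/9 = -(A + F)/9 = -A/9 - F/9)
b(p) = 28/9 + p (b(p) = p - (-⅑*5² - ⅑*3) = p - (-⅑*25 - ⅓) = p - (-25/9 - ⅓) = p - 1*(-28/9) = p + 28/9 = 28/9 + p)
b(54) + K(17, 56) = (28/9 + 54) + 56 = 514/9 + 56 = 1018/9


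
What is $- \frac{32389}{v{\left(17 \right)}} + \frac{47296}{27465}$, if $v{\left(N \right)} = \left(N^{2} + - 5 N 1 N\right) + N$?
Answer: $\frac{943434029}{31282635} \approx 30.158$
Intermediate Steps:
$v{\left(N \right)} = N - 4 N^{2}$ ($v{\left(N \right)} = \left(N^{2} + - 5 N N\right) + N = \left(N^{2} - 5 N^{2}\right) + N = - 4 N^{2} + N = N - 4 N^{2}$)
$- \frac{32389}{v{\left(17 \right)}} + \frac{47296}{27465} = - \frac{32389}{17 \left(1 - 68\right)} + \frac{47296}{27465} = - \frac{32389}{17 \left(1 - 68\right)} + 47296 \cdot \frac{1}{27465} = - \frac{32389}{17 \left(-67\right)} + \frac{47296}{27465} = - \frac{32389}{-1139} + \frac{47296}{27465} = \left(-32389\right) \left(- \frac{1}{1139}\right) + \frac{47296}{27465} = \frac{32389}{1139} + \frac{47296}{27465} = \frac{943434029}{31282635}$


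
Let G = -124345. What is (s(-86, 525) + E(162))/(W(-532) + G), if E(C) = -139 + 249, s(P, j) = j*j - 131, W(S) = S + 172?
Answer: -39372/17815 ≈ -2.2100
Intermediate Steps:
W(S) = 172 + S
s(P, j) = -131 + j**2 (s(P, j) = j**2 - 131 = -131 + j**2)
E(C) = 110
(s(-86, 525) + E(162))/(W(-532) + G) = ((-131 + 525**2) + 110)/((172 - 532) - 124345) = ((-131 + 275625) + 110)/(-360 - 124345) = (275494 + 110)/(-124705) = 275604*(-1/124705) = -39372/17815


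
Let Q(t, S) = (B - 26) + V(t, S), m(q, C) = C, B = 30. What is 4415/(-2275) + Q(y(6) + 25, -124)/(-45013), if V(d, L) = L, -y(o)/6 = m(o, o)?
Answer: -39691879/20480915 ≈ -1.9380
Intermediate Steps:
y(o) = -6*o
Q(t, S) = 4 + S (Q(t, S) = (30 - 26) + S = 4 + S)
4415/(-2275) + Q(y(6) + 25, -124)/(-45013) = 4415/(-2275) + (4 - 124)/(-45013) = 4415*(-1/2275) - 120*(-1/45013) = -883/455 + 120/45013 = -39691879/20480915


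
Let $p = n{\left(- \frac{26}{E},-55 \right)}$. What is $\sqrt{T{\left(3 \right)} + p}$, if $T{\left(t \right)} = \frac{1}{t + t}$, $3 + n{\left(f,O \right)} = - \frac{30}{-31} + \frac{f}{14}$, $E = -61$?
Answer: $\frac{i \sqrt{11575835922}}{79422} \approx 1.3547 i$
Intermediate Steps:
$n{\left(f,O \right)} = - \frac{63}{31} + \frac{f}{14}$ ($n{\left(f,O \right)} = -3 + \left(- \frac{30}{-31} + \frac{f}{14}\right) = -3 + \left(\left(-30\right) \left(- \frac{1}{31}\right) + f \frac{1}{14}\right) = -3 + \left(\frac{30}{31} + \frac{f}{14}\right) = - \frac{63}{31} + \frac{f}{14}$)
$T{\left(t \right)} = \frac{1}{2 t}$
$p = - \frac{26498}{13237}$ ($p = - \frac{63}{31} + \frac{\left(-26\right) \frac{1}{-61}}{14} = - \frac{63}{31} + \frac{\left(-26\right) \left(- \frac{1}{61}\right)}{14} = - \frac{63}{31} + \frac{1}{14} \cdot \frac{26}{61} = - \frac{63}{31} + \frac{13}{427} = - \frac{26498}{13237} \approx -2.0018$)
$\sqrt{T{\left(3 \right)} + p} = \sqrt{\frac{1}{2 \cdot 3} - \frac{26498}{13237}} = \sqrt{\frac{1}{2} \cdot \frac{1}{3} - \frac{26498}{13237}} = \sqrt{\frac{1}{6} - \frac{26498}{13237}} = \sqrt{- \frac{145751}{79422}} = \frac{i \sqrt{11575835922}}{79422}$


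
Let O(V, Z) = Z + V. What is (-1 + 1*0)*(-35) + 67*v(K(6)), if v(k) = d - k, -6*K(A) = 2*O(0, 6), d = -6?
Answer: -233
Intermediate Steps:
O(V, Z) = V + Z
K(A) = -2 (K(A) = -(0 + 6)/3 = -6/3 = -⅙*12 = -2)
v(k) = -6 - k
(-1 + 1*0)*(-35) + 67*v(K(6)) = (-1 + 1*0)*(-35) + 67*(-6 - 1*(-2)) = (-1 + 0)*(-35) + 67*(-6 + 2) = -1*(-35) + 67*(-4) = 35 - 268 = -233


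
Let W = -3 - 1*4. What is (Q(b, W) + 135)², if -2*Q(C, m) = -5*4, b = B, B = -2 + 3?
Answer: 21025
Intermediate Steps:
B = 1
b = 1
W = -7 (W = -3 - 4 = -7)
Q(C, m) = 10 (Q(C, m) = -(-5)*4/2 = -½*(-20) = 10)
(Q(b, W) + 135)² = (10 + 135)² = 145² = 21025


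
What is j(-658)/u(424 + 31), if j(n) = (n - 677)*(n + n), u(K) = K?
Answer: 50196/13 ≈ 3861.2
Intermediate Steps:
j(n) = 2*n*(-677 + n) (j(n) = (-677 + n)*(2*n) = 2*n*(-677 + n))
j(-658)/u(424 + 31) = (2*(-658)*(-677 - 658))/(424 + 31) = (2*(-658)*(-1335))/455 = 1756860*(1/455) = 50196/13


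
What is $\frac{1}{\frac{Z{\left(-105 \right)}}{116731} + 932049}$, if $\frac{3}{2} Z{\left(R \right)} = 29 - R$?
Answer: $\frac{350193}{326397035725} \approx 1.0729 \cdot 10^{-6}$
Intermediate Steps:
$Z{\left(R \right)} = \frac{58}{3} - \frac{2 R}{3}$ ($Z{\left(R \right)} = \frac{2 \left(29 - R\right)}{3} = \frac{58}{3} - \frac{2 R}{3}$)
$\frac{1}{\frac{Z{\left(-105 \right)}}{116731} + 932049} = \frac{1}{\frac{\frac{58}{3} - -70}{116731} + 932049} = \frac{1}{\left(\frac{58}{3} + 70\right) \frac{1}{116731} + 932049} = \frac{1}{\frac{268}{3} \cdot \frac{1}{116731} + 932049} = \frac{1}{\frac{268}{350193} + 932049} = \frac{1}{\frac{326397035725}{350193}} = \frac{350193}{326397035725}$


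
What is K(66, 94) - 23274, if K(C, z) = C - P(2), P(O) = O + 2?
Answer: -23212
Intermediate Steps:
P(O) = 2 + O
K(C, z) = -4 + C (K(C, z) = C - (2 + 2) = C - 1*4 = C - 4 = -4 + C)
K(66, 94) - 23274 = (-4 + 66) - 23274 = 62 - 23274 = -23212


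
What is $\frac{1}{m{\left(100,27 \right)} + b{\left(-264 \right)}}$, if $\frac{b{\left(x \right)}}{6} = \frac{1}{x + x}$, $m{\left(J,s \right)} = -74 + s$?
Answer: $- \frac{88}{4137} \approx -0.021271$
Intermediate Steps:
$b{\left(x \right)} = \frac{3}{x}$ ($b{\left(x \right)} = \frac{6}{x + x} = \frac{6}{2 x} = 6 \frac{1}{2 x} = \frac{3}{x}$)
$\frac{1}{m{\left(100,27 \right)} + b{\left(-264 \right)}} = \frac{1}{\left(-74 + 27\right) + \frac{3}{-264}} = \frac{1}{-47 + 3 \left(- \frac{1}{264}\right)} = \frac{1}{-47 - \frac{1}{88}} = \frac{1}{- \frac{4137}{88}} = - \frac{88}{4137}$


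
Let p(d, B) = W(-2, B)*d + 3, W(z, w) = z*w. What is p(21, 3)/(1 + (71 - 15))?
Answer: -41/19 ≈ -2.1579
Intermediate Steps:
W(z, w) = w*z
p(d, B) = 3 - 2*B*d (p(d, B) = (B*(-2))*d + 3 = (-2*B)*d + 3 = -2*B*d + 3 = 3 - 2*B*d)
p(21, 3)/(1 + (71 - 15)) = (3 - 2*3*21)/(1 + (71 - 15)) = (3 - 126)/(1 + 56) = -123/57 = (1/57)*(-123) = -41/19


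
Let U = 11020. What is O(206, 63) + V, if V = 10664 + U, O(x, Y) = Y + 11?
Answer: 21758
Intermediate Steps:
O(x, Y) = 11 + Y
V = 21684 (V = 10664 + 11020 = 21684)
O(206, 63) + V = (11 + 63) + 21684 = 74 + 21684 = 21758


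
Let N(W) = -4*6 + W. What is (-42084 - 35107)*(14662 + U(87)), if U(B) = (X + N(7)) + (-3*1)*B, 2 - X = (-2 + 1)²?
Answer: -1110392535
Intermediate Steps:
X = 1 (X = 2 - (-2 + 1)² = 2 - 1*(-1)² = 2 - 1*1 = 2 - 1 = 1)
N(W) = -24 + W
U(B) = -16 - 3*B (U(B) = (1 + (-24 + 7)) + (-3*1)*B = (1 - 17) - 3*B = -16 - 3*B)
(-42084 - 35107)*(14662 + U(87)) = (-42084 - 35107)*(14662 + (-16 - 3*87)) = -77191*(14662 + (-16 - 261)) = -77191*(14662 - 277) = -77191*14385 = -1110392535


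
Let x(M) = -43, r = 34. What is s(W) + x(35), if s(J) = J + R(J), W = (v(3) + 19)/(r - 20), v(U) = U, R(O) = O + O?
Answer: -268/7 ≈ -38.286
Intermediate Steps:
R(O) = 2*O
W = 11/7 (W = (3 + 19)/(34 - 20) = 22/14 = 22*(1/14) = 11/7 ≈ 1.5714)
s(J) = 3*J (s(J) = J + 2*J = 3*J)
s(W) + x(35) = 3*(11/7) - 43 = 33/7 - 43 = -268/7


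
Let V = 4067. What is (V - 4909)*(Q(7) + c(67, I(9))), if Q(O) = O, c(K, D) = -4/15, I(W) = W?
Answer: -85042/15 ≈ -5669.5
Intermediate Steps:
c(K, D) = -4/15 (c(K, D) = -4*1/15 = -4/15)
(V - 4909)*(Q(7) + c(67, I(9))) = (4067 - 4909)*(7 - 4/15) = -842*101/15 = -85042/15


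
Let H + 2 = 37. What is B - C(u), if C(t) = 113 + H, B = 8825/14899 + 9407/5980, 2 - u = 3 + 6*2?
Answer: -564925329/3873740 ≈ -145.83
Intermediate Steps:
H = 35 (H = -2 + 37 = 35)
u = -13 (u = 2 - (3 + 6*2) = 2 - (3 + 12) = 2 - 1*15 = 2 - 15 = -13)
B = 8388191/3873740 (B = 8825*(1/14899) + 9407*(1/5980) = 8825/14899 + 409/260 = 8388191/3873740 ≈ 2.1654)
C(t) = 148 (C(t) = 113 + 35 = 148)
B - C(u) = 8388191/3873740 - 1*148 = 8388191/3873740 - 148 = -564925329/3873740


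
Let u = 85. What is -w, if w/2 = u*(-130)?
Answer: 22100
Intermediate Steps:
w = -22100 (w = 2*(85*(-130)) = 2*(-11050) = -22100)
-w = -1*(-22100) = 22100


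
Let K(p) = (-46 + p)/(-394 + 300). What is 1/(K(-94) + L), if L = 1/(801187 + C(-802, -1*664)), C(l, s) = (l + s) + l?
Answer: 37549193/55924377 ≈ 0.67143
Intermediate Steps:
K(p) = 23/47 - p/94 (K(p) = (-46 + p)/(-94) = (-46 + p)*(-1/94) = 23/47 - p/94)
C(l, s) = s + 2*l
L = 1/798919 (L = 1/(801187 + (-1*664 + 2*(-802))) = 1/(801187 + (-664 - 1604)) = 1/(801187 - 2268) = 1/798919 ≈ 1.2517e-6)
1/(K(-94) + L) = 1/((23/47 - 1/94*(-94)) + 1/798919) = 1/((23/47 + 1) + 1/798919) = 1/(70/47 + 1/798919) = 1/(55924377/37549193) = 37549193/55924377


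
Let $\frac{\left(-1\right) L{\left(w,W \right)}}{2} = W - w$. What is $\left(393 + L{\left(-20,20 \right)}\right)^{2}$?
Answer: $97969$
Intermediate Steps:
$L{\left(w,W \right)} = - 2 W + 2 w$ ($L{\left(w,W \right)} = - 2 \left(W - w\right) = - 2 W + 2 w$)
$\left(393 + L{\left(-20,20 \right)}\right)^{2} = \left(393 + \left(\left(-2\right) 20 + 2 \left(-20\right)\right)\right)^{2} = \left(393 - 80\right)^{2} = 313^{2} = 97969$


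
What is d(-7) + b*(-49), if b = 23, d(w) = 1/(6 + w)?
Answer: -1128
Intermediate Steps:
d(-7) + b*(-49) = 1/(6 - 7) + 23*(-49) = 1/(-1) - 1127 = -1 - 1127 = -1128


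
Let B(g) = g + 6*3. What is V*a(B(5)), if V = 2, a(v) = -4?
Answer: -8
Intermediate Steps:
B(g) = 18 + g (B(g) = g + 18 = 18 + g)
V*a(B(5)) = 2*(-4) = -8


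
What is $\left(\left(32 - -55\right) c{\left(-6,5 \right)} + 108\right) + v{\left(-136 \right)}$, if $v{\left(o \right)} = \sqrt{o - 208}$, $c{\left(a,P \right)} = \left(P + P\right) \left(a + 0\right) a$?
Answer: $31428 + 2 i \sqrt{86} \approx 31428.0 + 18.547 i$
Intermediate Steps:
$c{\left(a,P \right)} = 2 P a^{2}$ ($c{\left(a,P \right)} = 2 P a a = 2 P a^{2}$)
$v{\left(o \right)} = \sqrt{-208 + o}$
$\left(\left(32 - -55\right) c{\left(-6,5 \right)} + 108\right) + v{\left(-136 \right)} = \left(\left(32 - -55\right) 2 \cdot 5 \left(-6\right)^{2} + 108\right) + \sqrt{-208 - 136} = \left(\left(32 + 55\right) 2 \cdot 5 \cdot 36 + 108\right) + \sqrt{-344} = \left(87 \cdot 360 + 108\right) + 2 i \sqrt{86} = \left(31320 + 108\right) + 2 i \sqrt{86} = 31428 + 2 i \sqrt{86}$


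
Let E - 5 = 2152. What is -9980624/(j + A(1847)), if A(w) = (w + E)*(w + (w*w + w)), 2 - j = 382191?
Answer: -9980624/13673690223 ≈ -0.00072991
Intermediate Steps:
j = -382189 (j = 2 - 1*382191 = 2 - 382191 = -382189)
E = 2157 (E = 5 + 2152 = 2157)
A(w) = (2157 + w)*(w² + 2*w) (A(w) = (w + 2157)*(w + (w*w + w)) = (2157 + w)*(w + (w² + w)) = (2157 + w)*(w + (w + w²)) = (2157 + w)*(w² + 2*w))
-9980624/(j + A(1847)) = -9980624/(-382189 + 1847*(4314 + 1847² + 2159*1847)) = -9980624/(-382189 + 1847*(4314 + 3411409 + 3987673)) = -9980624/(-382189 + 1847*7403396) = -9980624/(-382189 + 13674072412) = -9980624/13673690223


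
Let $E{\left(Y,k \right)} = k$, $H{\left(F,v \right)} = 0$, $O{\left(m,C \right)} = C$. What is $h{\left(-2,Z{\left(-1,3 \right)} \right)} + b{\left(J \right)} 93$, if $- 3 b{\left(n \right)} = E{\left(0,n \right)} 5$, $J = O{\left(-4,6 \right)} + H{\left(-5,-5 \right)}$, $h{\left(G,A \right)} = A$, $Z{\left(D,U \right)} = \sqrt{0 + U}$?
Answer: $-930 + \sqrt{3} \approx -928.27$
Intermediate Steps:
$Z{\left(D,U \right)} = \sqrt{U}$
$J = 6$ ($J = 6 + 0 = 6$)
$b{\left(n \right)} = - \frac{5 n}{3}$ ($b{\left(n \right)} = - \frac{n 5}{3} = - \frac{5 n}{3}$)
$h{\left(-2,Z{\left(-1,3 \right)} \right)} + b{\left(J \right)} 93 = \sqrt{3} + \left(- \frac{5}{3}\right) 6 \cdot 93 = \sqrt{3} - 930 = -930 + \sqrt{3}$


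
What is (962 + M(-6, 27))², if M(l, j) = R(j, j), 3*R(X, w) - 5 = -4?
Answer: 8334769/9 ≈ 9.2609e+5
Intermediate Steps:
R(X, w) = ⅓ (R(X, w) = 5/3 + (⅓)*(-4) = 5/3 - 4/3 = ⅓)
M(l, j) = ⅓
(962 + M(-6, 27))² = (962 + ⅓)² = (2887/3)² = 8334769/9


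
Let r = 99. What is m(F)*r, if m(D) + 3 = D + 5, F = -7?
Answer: -495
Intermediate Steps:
m(D) = 2 + D (m(D) = -3 + (D + 5) = -3 + (5 + D) = 2 + D)
m(F)*r = (2 - 7)*99 = -5*99 = -495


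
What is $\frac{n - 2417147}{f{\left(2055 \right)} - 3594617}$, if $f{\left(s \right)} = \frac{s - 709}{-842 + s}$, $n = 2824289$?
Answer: $- \frac{164621082}{1453423025} \approx -0.11326$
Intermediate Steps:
$f{\left(s \right)} = \frac{-709 + s}{-842 + s}$
$\frac{n - 2417147}{f{\left(2055 \right)} - 3594617} = \frac{2824289 - 2417147}{\frac{-709 + 2055}{-842 + 2055} - 3594617} = \frac{407142}{\frac{1}{1213} \cdot 1346 - 3594617} = \frac{407142}{\frac{1346}{1213} - 3594617} = \frac{407142}{- \frac{4360269075}{1213}} = 407142 \left(- \frac{1213}{4360269075}\right) = - \frac{164621082}{1453423025}$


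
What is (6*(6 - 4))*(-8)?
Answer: -96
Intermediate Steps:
(6*(6 - 4))*(-8) = (6*2)*(-8) = 12*(-8) = -96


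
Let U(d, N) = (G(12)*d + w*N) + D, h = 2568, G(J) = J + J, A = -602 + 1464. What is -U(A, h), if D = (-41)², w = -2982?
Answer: 7635407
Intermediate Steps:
A = 862
G(J) = 2*J
D = 1681
U(d, N) = 1681 - 2982*N + 24*d (U(d, N) = ((2*12)*d - 2982*N) + 1681 = (24*d - 2982*N) + 1681 = (-2982*N + 24*d) + 1681 = 1681 - 2982*N + 24*d)
-U(A, h) = -(1681 - 2982*2568 + 24*862) = -(1681 - 7657776 + 20688) = -1*(-7635407) = 7635407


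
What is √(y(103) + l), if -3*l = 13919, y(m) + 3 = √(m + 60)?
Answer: √(-41784 + 9*√163)/3 ≈ 68.043*I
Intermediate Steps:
y(m) = -3 + √(60 + m) (y(m) = -3 + √(m + 60) = -3 + √(60 + m))
l = -13919/3 (l = -⅓*13919 = -13919/3 ≈ -4639.7)
√(y(103) + l) = √((-3 + √(60 + 103)) - 13919/3) = √((-3 + √163) - 13919/3) = √(-13928/3 + √163)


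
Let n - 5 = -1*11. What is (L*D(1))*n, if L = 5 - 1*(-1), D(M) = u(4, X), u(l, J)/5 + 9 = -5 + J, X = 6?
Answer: 1440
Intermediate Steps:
u(l, J) = -70 + 5*J (u(l, J) = -45 + 5*(-5 + J) = -45 + (-25 + 5*J) = -70 + 5*J)
D(M) = -40 (D(M) = -70 + 5*6 = -70 + 30 = -40)
n = -6 (n = 5 - 1*11 = 5 - 11 = -6)
L = 6 (L = 5 + 1 = 6)
(L*D(1))*n = (6*(-40))*(-6) = -240*(-6) = 1440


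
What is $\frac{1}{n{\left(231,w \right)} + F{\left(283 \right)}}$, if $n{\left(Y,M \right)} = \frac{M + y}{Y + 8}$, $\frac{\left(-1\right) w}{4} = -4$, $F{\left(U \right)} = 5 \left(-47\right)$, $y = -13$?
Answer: $- \frac{239}{56162} \approx -0.0042555$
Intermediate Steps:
$F{\left(U \right)} = -235$
$w = 16$ ($w = \left(-4\right) \left(-4\right) = 16$)
$n{\left(Y,M \right)} = \frac{-13 + M}{8 + Y}$ ($n{\left(Y,M \right)} = \frac{M - 13}{Y + 8} = \frac{-13 + M}{8 + Y}$)
$\frac{1}{n{\left(231,w \right)} + F{\left(283 \right)}} = \frac{1}{\frac{-13 + 16}{8 + 231} - 235} = \frac{1}{\frac{1}{239} \cdot 3 - 235} = \frac{1}{\frac{3}{239} - 235} = \frac{1}{- \frac{56162}{239}} = - \frac{239}{56162}$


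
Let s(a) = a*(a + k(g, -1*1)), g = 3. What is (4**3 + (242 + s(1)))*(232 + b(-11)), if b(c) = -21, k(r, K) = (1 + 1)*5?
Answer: 66887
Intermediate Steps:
k(r, K) = 10 (k(r, K) = 2*5 = 10)
s(a) = a*(10 + a) (s(a) = a*(a + 10) = a*(10 + a))
(4**3 + (242 + s(1)))*(232 + b(-11)) = (4**3 + (242 + 1*(10 + 1)))*(232 - 21) = (64 + (242 + 1*11))*211 = (64 + (242 + 11))*211 = (64 + 253)*211 = 317*211 = 66887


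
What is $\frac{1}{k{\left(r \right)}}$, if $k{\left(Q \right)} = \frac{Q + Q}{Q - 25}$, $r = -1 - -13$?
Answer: $- \frac{13}{24} \approx -0.54167$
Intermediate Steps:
$r = 12$ ($r = -1 + 13 = 12$)
$k{\left(Q \right)} = \frac{2 Q}{-25 + Q}$
$\frac{1}{k{\left(r \right)}} = \frac{1}{2 \cdot 12 \frac{1}{-25 + 12}} = \frac{1}{2 \cdot 12 \frac{1}{-13}} = \frac{1}{2 \cdot 12 \left(- \frac{1}{13}\right)} = \frac{1}{- \frac{24}{13}} = - \frac{13}{24}$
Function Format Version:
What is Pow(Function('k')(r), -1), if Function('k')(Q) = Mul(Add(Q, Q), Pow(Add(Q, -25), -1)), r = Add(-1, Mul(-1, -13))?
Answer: Rational(-13, 24) ≈ -0.54167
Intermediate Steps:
r = 12 (r = Add(-1, 13) = 12)
Function('k')(Q) = Mul(2, Q, Pow(Add(-25, Q), -1)) (Function('k')(Q) = Mul(Mul(2, Q), Pow(Add(-25, Q), -1)) = Mul(2, Q, Pow(Add(-25, Q), -1)))
Pow(Function('k')(r), -1) = Pow(Mul(2, 12, Pow(Add(-25, 12), -1)), -1) = Pow(Mul(2, 12, Pow(-13, -1)), -1) = Pow(Mul(2, 12, Rational(-1, 13)), -1) = Pow(Rational(-24, 13), -1) = Rational(-13, 24)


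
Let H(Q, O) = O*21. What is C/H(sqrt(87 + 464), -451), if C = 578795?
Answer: -82685/1353 ≈ -61.112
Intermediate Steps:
H(Q, O) = 21*O
C/H(sqrt(87 + 464), -451) = 578795/((21*(-451))) = 578795/(-9471) = 578795*(-1/9471) = -82685/1353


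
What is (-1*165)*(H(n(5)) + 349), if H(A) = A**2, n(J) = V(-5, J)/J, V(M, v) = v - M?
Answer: -58245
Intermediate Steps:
n(J) = (5 + J)/J (n(J) = (J - 1*(-5))/J = (J + 5)/J = (5 + J)/J)
(-1*165)*(H(n(5)) + 349) = (-1*165)*(((5 + 5)/5)**2 + 349) = -165*(((1/5)*10)**2 + 349) = -165*(2**2 + 349) = -165*(4 + 349) = -165*353 = -58245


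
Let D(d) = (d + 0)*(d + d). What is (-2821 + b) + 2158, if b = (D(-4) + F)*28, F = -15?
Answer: -187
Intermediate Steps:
D(d) = 2*d**2 (D(d) = d*(2*d) = 2*d**2)
b = 476 (b = (2*(-4)**2 - 15)*28 = (2*16 - 15)*28 = (32 - 15)*28 = 17*28 = 476)
(-2821 + b) + 2158 = (-2821 + 476) + 2158 = -2345 + 2158 = -187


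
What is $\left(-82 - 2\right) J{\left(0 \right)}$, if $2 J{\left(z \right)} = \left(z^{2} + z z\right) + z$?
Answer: $0$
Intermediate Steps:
$J{\left(z \right)} = z^{2} + \frac{z}{2}$ ($J{\left(z \right)} = \frac{\left(z^{2} + z z\right) + z}{2} = \frac{\left(z^{2} + z^{2}\right) + z}{2} = \frac{2 z^{2} + z}{2} = \frac{z + 2 z^{2}}{2} = z^{2} + \frac{z}{2}$)
$\left(-82 - 2\right) J{\left(0 \right)} = \left(-82 - 2\right) 0 \left(\frac{1}{2} + 0\right) = - 84 \cdot 0 \cdot \frac{1}{2} = \left(-84\right) 0 = 0$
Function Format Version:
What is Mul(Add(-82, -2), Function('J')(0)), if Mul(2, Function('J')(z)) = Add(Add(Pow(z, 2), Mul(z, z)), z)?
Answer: 0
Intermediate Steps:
Function('J')(z) = Add(Pow(z, 2), Mul(Rational(1, 2), z)) (Function('J')(z) = Mul(Rational(1, 2), Add(Add(Pow(z, 2), Mul(z, z)), z)) = Mul(Rational(1, 2), Add(Add(Pow(z, 2), Pow(z, 2)), z)) = Mul(Rational(1, 2), Add(Mul(2, Pow(z, 2)), z)) = Mul(Rational(1, 2), Add(z, Mul(2, Pow(z, 2)))) = Add(Pow(z, 2), Mul(Rational(1, 2), z)))
Mul(Add(-82, -2), Function('J')(0)) = Mul(Add(-82, -2), Mul(0, Add(Rational(1, 2), 0))) = Mul(-84, Mul(0, Rational(1, 2))) = Mul(-84, 0) = 0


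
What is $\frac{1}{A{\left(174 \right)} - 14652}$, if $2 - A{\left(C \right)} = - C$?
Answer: $- \frac{1}{14476} \approx -6.908 \cdot 10^{-5}$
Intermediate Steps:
$A{\left(C \right)} = 2 + C$ ($A{\left(C \right)} = 2 - - C = 2 + C$)
$\frac{1}{A{\left(174 \right)} - 14652} = \frac{1}{\left(2 + 174\right) - 14652} = \frac{1}{176 - 14652} = \frac{1}{-14476} = - \frac{1}{14476}$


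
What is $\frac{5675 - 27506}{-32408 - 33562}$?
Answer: $\frac{7277}{21990} \approx 0.33092$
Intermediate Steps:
$\frac{5675 - 27506}{-32408 - 33562} = - \frac{21831}{-65970} = \left(-21831\right) \left(- \frac{1}{65970}\right) = \frac{7277}{21990}$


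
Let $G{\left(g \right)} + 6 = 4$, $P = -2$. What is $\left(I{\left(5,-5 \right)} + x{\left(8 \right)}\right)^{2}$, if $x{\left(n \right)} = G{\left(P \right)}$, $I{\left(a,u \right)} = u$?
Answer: $49$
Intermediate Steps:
$G{\left(g \right)} = -2$ ($G{\left(g \right)} = -6 + 4 = -2$)
$x{\left(n \right)} = -2$
$\left(I{\left(5,-5 \right)} + x{\left(8 \right)}\right)^{2} = \left(-5 - 2\right)^{2} = \left(-7\right)^{2} = 49$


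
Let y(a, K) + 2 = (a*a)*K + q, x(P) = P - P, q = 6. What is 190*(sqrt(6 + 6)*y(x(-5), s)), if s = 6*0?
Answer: 1520*sqrt(3) ≈ 2632.7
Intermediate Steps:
x(P) = 0
s = 0
y(a, K) = 4 + K*a**2 (y(a, K) = -2 + ((a*a)*K + 6) = -2 + (a**2*K + 6) = -2 + (K*a**2 + 6) = -2 + (6 + K*a**2) = 4 + K*a**2)
190*(sqrt(6 + 6)*y(x(-5), s)) = 190*(sqrt(6 + 6)*(4 + 0*0**2)) = 190*(sqrt(12)*(4 + 0*0)) = 190*((2*sqrt(3))*(4 + 0)) = 190*((2*sqrt(3))*4) = 190*(8*sqrt(3)) = 1520*sqrt(3)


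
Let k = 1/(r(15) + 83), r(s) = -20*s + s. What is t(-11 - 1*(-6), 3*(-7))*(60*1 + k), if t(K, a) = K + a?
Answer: -157547/101 ≈ -1559.9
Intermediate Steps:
r(s) = -19*s
k = -1/202 (k = 1/(-19*15 + 83) = 1/(-285 + 83) = 1/(-202) = -1/202 ≈ -0.0049505)
t(-11 - 1*(-6), 3*(-7))*(60*1 + k) = ((-11 - 1*(-6)) + 3*(-7))*(60*1 - 1/202) = ((-11 + 6) - 21)*(60 - 1/202) = (-5 - 21)*(12119/202) = -26*12119/202 = -157547/101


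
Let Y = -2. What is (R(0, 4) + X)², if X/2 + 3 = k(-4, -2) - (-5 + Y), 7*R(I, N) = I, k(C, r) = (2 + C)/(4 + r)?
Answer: 36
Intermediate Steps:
k(C, r) = (2 + C)/(4 + r)
R(I, N) = I/7
X = 6 (X = -6 + 2*((2 - 4)/(4 - 2) - (-5 - 2)) = -6 + 2*(-2/2 - 1*(-7)) = -6 + 2*((½)*(-2) + 7) = -6 + 2*(-1 + 7) = -6 + 2*6 = -6 + 12 = 6)
(R(0, 4) + X)² = ((⅐)*0 + 6)² = (0 + 6)² = 6² = 36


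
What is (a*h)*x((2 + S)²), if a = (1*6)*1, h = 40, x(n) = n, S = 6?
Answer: 15360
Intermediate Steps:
a = 6 (a = 6*1 = 6)
(a*h)*x((2 + S)²) = (6*40)*(2 + 6)² = 240*8² = 240*64 = 15360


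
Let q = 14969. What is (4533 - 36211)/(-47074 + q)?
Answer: 31678/32105 ≈ 0.98670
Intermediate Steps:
(4533 - 36211)/(-47074 + q) = (4533 - 36211)/(-47074 + 14969) = -31678/(-32105) = -31678*(-1/32105) = 31678/32105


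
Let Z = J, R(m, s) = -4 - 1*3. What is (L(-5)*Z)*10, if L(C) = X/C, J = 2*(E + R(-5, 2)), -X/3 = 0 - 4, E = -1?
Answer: 384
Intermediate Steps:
X = 12 (X = -3*(0 - 4) = -3*(-4) = 12)
R(m, s) = -7 (R(m, s) = -4 - 3 = -7)
J = -16 (J = 2*(-1 - 7) = 2*(-8) = -16)
Z = -16
L(C) = 12/C
(L(-5)*Z)*10 = ((12/(-5))*(-16))*10 = ((12*(-⅕))*(-16))*10 = -12/5*(-16)*10 = (192/5)*10 = 384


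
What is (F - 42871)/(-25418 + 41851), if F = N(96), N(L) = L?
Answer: -42775/16433 ≈ -2.6030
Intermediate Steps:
F = 96
(F - 42871)/(-25418 + 41851) = (96 - 42871)/(-25418 + 41851) = -42775/16433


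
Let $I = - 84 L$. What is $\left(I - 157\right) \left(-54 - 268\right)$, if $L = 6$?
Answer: $212842$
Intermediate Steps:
$I = -504$ ($I = \left(-84\right) 6 = -504$)
$\left(I - 157\right) \left(-54 - 268\right) = \left(-504 - 157\right) \left(-54 - 268\right) = \left(-661\right) \left(-322\right) = 212842$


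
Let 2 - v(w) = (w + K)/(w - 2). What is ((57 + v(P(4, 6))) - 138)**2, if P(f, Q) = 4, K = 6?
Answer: 7056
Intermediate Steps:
v(w) = 2 - (6 + w)/(-2 + w) (v(w) = 2 - (w + 6)/(w - 2) = 2 - (6 + w)/(-2 + w))
((57 + v(P(4, 6))) - 138)**2 = ((57 + (-10 + 4)/(-2 + 4)) - 138)**2 = ((57 - 6/2) - 138)**2 = ((57 + (1/2)*(-6)) - 138)**2 = ((57 - 3) - 138)**2 = (54 - 138)**2 = (-84)**2 = 7056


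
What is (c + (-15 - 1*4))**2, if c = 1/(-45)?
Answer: 732736/2025 ≈ 361.84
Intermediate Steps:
c = -1/45 ≈ -0.022222
(c + (-15 - 1*4))**2 = (-1/45 + (-15 - 1*4))**2 = (-1/45 + (-15 - 4))**2 = (-1/45 - 19)**2 = (-856/45)**2 = 732736/2025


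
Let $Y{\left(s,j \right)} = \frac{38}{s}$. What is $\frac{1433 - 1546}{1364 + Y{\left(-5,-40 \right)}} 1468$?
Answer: $- \frac{414710}{3391} \approx -122.3$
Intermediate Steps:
$\frac{1433 - 1546}{1364 + Y{\left(-5,-40 \right)}} 1468 = \frac{1433 - 1546}{1364 + \frac{38}{-5}} \cdot 1468 = - \frac{113}{1364 + 38 \left(- \frac{1}{5}\right)} 1468 = - \frac{113}{1364 - \frac{38}{5}} \cdot 1468 = - \frac{113}{\frac{6782}{5}} \cdot 1468 = \left(-113\right) \frac{5}{6782} \cdot 1468 = \left(- \frac{565}{6782}\right) 1468 = - \frac{414710}{3391}$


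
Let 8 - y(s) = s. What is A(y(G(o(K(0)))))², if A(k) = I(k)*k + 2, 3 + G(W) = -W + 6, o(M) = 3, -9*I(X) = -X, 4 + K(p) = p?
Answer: 6724/81 ≈ 83.012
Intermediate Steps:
K(p) = -4 + p
I(X) = X/9 (I(X) = -(-1)*X/9 = X/9)
G(W) = 3 - W (G(W) = -3 + (-W + 6) = -3 + (6 - W) = 3 - W)
y(s) = 8 - s
A(k) = 2 + k²/9 (A(k) = (k/9)*k + 2 = k²/9 + 2 = 2 + k²/9)
A(y(G(o(K(0)))))² = (2 + (8 - (3 - 1*3))²/9)² = (2 + (8 - (3 - 3))²/9)² = (2 + (8 - 1*0)²/9)² = (2 + (8 + 0)²/9)² = (2 + (⅑)*8²)² = (2 + (⅑)*64)² = (2 + 64/9)² = (82/9)² = 6724/81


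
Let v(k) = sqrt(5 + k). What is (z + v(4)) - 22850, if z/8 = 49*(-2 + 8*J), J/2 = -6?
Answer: -61263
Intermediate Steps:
J = -12 (J = 2*(-6) = -12)
z = -38416 (z = 8*(49*(-2 + 8*(-12))) = 8*(49*(-2 - 96)) = 8*(49*(-98)) = 8*(-4802) = -38416)
(z + v(4)) - 22850 = (-38416 + sqrt(5 + 4)) - 22850 = (-38416 + sqrt(9)) - 22850 = (-38416 + 3) - 22850 = -38413 - 22850 = -61263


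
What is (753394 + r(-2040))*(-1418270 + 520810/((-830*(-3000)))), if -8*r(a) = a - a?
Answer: -133030235874553543/124500 ≈ -1.0685e+12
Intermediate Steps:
r(a) = 0 (r(a) = -(a - a)/8 = -⅛*0 = 0)
(753394 + r(-2040))*(-1418270 + 520810/((-830*(-3000)))) = (753394 + 0)*(-1418270 + 520810/((-830*(-3000)))) = 753394*(-1418270 + 520810/2490000) = 753394*(-1418270 + 520810*(1/2490000)) = 753394*(-1418270 + 52081/249000) = 753394*(-353149177919/249000) = -133030235874553543/124500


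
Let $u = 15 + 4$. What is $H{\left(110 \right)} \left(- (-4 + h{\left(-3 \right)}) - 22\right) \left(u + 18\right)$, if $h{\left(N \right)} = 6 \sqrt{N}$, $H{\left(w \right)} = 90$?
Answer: $-59940 - 19980 i \sqrt{3} \approx -59940.0 - 34606.0 i$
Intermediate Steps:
$u = 19$
$H{\left(110 \right)} \left(- (-4 + h{\left(-3 \right)}) - 22\right) \left(u + 18\right) = 90 \left(- (-4 + 6 \sqrt{-3}) - 22\right) \left(19 + 18\right) = 90 \left(- (-4 + 6 i \sqrt{3}) - 22\right) 37 = 90 \left(\left(4 - 6 i \sqrt{3}\right) - 22\right) 37 = 90 \left(-18 - 6 i \sqrt{3}\right) 37 = 90 \left(-666 - 222 i \sqrt{3}\right) = -59940 - 19980 i \sqrt{3}$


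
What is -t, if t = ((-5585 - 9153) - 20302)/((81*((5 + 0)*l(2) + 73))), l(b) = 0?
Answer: 160/27 ≈ 5.9259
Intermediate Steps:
t = -160/27 (t = ((-5585 - 9153) - 20302)/((81*((5 + 0)*0 + 73))) = (-14738 - 20302)/((81*(5*0 + 73))) = -35040*1/(81*(0 + 73)) = -35040/(81*73) = -35040/5913 = -35040*1/5913 = -160/27 ≈ -5.9259)
-t = -1*(-160/27) = 160/27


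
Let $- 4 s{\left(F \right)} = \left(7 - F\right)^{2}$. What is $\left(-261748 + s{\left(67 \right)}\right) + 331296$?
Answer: $68648$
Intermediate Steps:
$s{\left(F \right)} = - \frac{\left(7 - F\right)^{2}}{4}$
$\left(-261748 + s{\left(67 \right)}\right) + 331296 = \left(-261748 - \frac{\left(-7 + 67\right)^{2}}{4}\right) + 331296 = \left(-261748 - \frac{60^{2}}{4}\right) + 331296 = \left(-261748 - 900\right) + 331296 = -262648 + 331296 = 68648$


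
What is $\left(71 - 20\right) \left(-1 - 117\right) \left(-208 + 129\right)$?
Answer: $475422$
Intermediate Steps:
$\left(71 - 20\right) \left(-1 - 117\right) \left(-208 + 129\right) = 51 \left(-118\right) \left(-79\right) = \left(-6018\right) \left(-79\right) = 475422$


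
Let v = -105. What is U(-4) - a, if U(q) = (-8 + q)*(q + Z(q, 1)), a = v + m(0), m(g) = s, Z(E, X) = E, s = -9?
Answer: 210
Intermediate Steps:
m(g) = -9
a = -114 (a = -105 - 9 = -114)
U(q) = 2*q*(-8 + q) (U(q) = (-8 + q)*(q + q) = (-8 + q)*(2*q) = 2*q*(-8 + q))
U(-4) - a = 2*(-4)*(-8 - 4) - 1*(-114) = 2*(-4)*(-12) + 114 = 96 + 114 = 210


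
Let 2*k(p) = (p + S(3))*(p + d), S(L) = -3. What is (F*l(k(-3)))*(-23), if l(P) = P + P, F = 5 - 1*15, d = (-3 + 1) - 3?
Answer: 11040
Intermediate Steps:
d = -5 (d = -2 - 3 = -5)
F = -10 (F = 5 - 15 = -10)
k(p) = (-5 + p)*(-3 + p)/2 (k(p) = ((p - 3)*(p - 5))/2 = ((-3 + p)*(-5 + p))/2 = ((-5 + p)*(-3 + p))/2 = (-5 + p)*(-3 + p)/2)
l(P) = 2*P
(F*l(k(-3)))*(-23) = -20*(15/2 + (½)*(-3)² - 4*(-3))*(-23) = -20*(15/2 + (½)*9 + 12)*(-23) = -20*(15/2 + 9/2 + 12)*(-23) = -20*24*(-23) = -10*48*(-23) = -480*(-23) = 11040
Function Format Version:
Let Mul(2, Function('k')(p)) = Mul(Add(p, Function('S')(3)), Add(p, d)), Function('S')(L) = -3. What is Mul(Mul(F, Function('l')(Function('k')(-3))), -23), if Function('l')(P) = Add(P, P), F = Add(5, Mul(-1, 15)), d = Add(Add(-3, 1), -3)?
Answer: 11040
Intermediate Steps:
d = -5 (d = Add(-2, -3) = -5)
F = -10 (F = Add(5, -15) = -10)
Function('k')(p) = Mul(Rational(1, 2), Add(-5, p), Add(-3, p)) (Function('k')(p) = Mul(Rational(1, 2), Mul(Add(p, -3), Add(p, -5))) = Mul(Rational(1, 2), Mul(Add(-3, p), Add(-5, p))) = Mul(Rational(1, 2), Mul(Add(-5, p), Add(-3, p))) = Mul(Rational(1, 2), Add(-5, p), Add(-3, p)))
Function('l')(P) = Mul(2, P)
Mul(Mul(F, Function('l')(Function('k')(-3))), -23) = Mul(Mul(-10, Mul(2, Add(Rational(15, 2), Mul(Rational(1, 2), Pow(-3, 2)), Mul(-4, -3)))), -23) = Mul(Mul(-10, Mul(2, Add(Rational(15, 2), Mul(Rational(1, 2), 9), 12))), -23) = Mul(Mul(-10, Mul(2, Add(Rational(15, 2), Rational(9, 2), 12))), -23) = Mul(Mul(-10, Mul(2, 24)), -23) = Mul(Mul(-10, 48), -23) = Mul(-480, -23) = 11040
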